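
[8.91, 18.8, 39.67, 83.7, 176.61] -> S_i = 8.91*2.11^i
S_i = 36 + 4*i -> [36, 40, 44, 48, 52]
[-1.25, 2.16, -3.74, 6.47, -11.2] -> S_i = -1.25*(-1.73)^i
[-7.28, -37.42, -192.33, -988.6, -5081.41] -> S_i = -7.28*5.14^i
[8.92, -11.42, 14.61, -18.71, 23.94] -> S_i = 8.92*(-1.28)^i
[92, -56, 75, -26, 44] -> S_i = Random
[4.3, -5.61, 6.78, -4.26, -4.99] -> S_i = Random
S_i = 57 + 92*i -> [57, 149, 241, 333, 425]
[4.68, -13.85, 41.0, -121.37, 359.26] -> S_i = 4.68*(-2.96)^i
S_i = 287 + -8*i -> [287, 279, 271, 263, 255]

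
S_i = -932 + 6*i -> [-932, -926, -920, -914, -908]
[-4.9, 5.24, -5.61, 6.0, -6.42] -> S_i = -4.90*(-1.07)^i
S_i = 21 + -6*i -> [21, 15, 9, 3, -3]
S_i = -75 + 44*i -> [-75, -31, 13, 57, 101]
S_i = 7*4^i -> [7, 28, 112, 448, 1792]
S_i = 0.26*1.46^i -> [0.26, 0.38, 0.55, 0.81, 1.18]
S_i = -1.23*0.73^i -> [-1.23, -0.9, -0.66, -0.48, -0.35]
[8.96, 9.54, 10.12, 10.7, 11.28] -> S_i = 8.96 + 0.58*i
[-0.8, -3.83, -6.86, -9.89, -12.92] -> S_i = -0.80 + -3.03*i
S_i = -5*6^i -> [-5, -30, -180, -1080, -6480]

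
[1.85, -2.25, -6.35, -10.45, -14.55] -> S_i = 1.85 + -4.10*i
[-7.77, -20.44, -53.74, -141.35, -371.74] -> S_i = -7.77*2.63^i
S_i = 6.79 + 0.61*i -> [6.79, 7.4, 8.01, 8.62, 9.23]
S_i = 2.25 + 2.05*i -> [2.25, 4.3, 6.35, 8.4, 10.45]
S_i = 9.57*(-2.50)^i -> [9.57, -23.92, 59.81, -149.53, 373.83]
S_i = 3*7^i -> [3, 21, 147, 1029, 7203]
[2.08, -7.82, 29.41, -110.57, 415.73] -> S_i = 2.08*(-3.76)^i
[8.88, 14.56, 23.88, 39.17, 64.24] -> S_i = 8.88*1.64^i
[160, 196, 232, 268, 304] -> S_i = 160 + 36*i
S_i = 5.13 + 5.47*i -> [5.13, 10.6, 16.07, 21.54, 27.01]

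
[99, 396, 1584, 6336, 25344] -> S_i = 99*4^i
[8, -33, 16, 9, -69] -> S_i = Random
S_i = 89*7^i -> [89, 623, 4361, 30527, 213689]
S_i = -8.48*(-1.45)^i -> [-8.48, 12.3, -17.83, 25.85, -37.49]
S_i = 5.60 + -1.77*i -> [5.6, 3.83, 2.06, 0.29, -1.48]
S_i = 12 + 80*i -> [12, 92, 172, 252, 332]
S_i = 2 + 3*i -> [2, 5, 8, 11, 14]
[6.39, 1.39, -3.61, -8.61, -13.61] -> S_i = 6.39 + -5.00*i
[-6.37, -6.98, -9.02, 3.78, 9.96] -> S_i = Random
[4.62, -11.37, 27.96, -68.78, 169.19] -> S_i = 4.62*(-2.46)^i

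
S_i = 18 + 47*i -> [18, 65, 112, 159, 206]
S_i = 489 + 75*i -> [489, 564, 639, 714, 789]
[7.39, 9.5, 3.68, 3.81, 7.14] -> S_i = Random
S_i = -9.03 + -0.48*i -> [-9.03, -9.51, -9.99, -10.47, -10.95]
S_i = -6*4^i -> [-6, -24, -96, -384, -1536]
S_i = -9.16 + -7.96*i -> [-9.16, -17.12, -25.08, -33.04, -41.0]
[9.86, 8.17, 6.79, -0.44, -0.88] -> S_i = Random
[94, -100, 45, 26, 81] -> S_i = Random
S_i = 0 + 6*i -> [0, 6, 12, 18, 24]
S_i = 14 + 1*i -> [14, 15, 16, 17, 18]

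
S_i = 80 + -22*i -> [80, 58, 36, 14, -8]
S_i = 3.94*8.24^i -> [3.94, 32.47, 267.52, 2204.34, 18163.73]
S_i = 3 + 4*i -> [3, 7, 11, 15, 19]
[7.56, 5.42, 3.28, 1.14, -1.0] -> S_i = 7.56 + -2.14*i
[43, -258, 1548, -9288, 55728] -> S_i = 43*-6^i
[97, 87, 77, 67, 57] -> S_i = 97 + -10*i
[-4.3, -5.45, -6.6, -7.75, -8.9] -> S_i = -4.30 + -1.15*i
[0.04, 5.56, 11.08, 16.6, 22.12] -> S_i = 0.04 + 5.52*i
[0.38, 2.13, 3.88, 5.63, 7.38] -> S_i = 0.38 + 1.75*i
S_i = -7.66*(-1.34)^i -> [-7.66, 10.26, -13.75, 18.43, -24.7]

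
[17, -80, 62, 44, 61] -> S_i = Random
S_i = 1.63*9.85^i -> [1.63, 16.06, 158.15, 1557.74, 15343.79]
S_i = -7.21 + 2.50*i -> [-7.21, -4.71, -2.21, 0.29, 2.79]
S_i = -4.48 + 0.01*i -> [-4.48, -4.47, -4.46, -4.45, -4.44]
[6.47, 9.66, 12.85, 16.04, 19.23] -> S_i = 6.47 + 3.19*i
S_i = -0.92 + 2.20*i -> [-0.92, 1.28, 3.48, 5.68, 7.88]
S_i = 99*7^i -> [99, 693, 4851, 33957, 237699]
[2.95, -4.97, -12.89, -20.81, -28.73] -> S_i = 2.95 + -7.92*i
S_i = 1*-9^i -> [1, -9, 81, -729, 6561]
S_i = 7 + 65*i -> [7, 72, 137, 202, 267]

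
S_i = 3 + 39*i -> [3, 42, 81, 120, 159]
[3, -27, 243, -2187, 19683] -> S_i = 3*-9^i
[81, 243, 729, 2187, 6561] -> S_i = 81*3^i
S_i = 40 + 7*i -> [40, 47, 54, 61, 68]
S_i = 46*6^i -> [46, 276, 1656, 9936, 59616]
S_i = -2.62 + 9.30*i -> [-2.62, 6.68, 15.98, 25.28, 34.58]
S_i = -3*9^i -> [-3, -27, -243, -2187, -19683]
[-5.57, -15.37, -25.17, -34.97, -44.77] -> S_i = -5.57 + -9.80*i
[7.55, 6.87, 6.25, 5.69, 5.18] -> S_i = 7.55*0.91^i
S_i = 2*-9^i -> [2, -18, 162, -1458, 13122]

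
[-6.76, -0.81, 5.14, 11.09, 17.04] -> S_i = -6.76 + 5.95*i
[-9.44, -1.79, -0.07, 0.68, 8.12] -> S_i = Random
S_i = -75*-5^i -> [-75, 375, -1875, 9375, -46875]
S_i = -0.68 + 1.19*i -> [-0.68, 0.51, 1.7, 2.89, 4.08]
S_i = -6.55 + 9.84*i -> [-6.55, 3.29, 13.13, 22.97, 32.81]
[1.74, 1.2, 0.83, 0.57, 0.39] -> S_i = 1.74*0.69^i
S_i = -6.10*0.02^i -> [-6.1, -0.12, -0.0, -0.0, -0.0]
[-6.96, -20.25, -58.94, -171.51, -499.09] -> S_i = -6.96*2.91^i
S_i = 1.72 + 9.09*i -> [1.72, 10.81, 19.9, 28.99, 38.08]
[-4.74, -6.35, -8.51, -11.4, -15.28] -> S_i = -4.74*1.34^i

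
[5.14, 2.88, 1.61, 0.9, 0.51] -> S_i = 5.14*0.56^i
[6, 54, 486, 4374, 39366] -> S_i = 6*9^i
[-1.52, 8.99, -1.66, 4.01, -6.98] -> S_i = Random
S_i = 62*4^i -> [62, 248, 992, 3968, 15872]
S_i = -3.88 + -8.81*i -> [-3.88, -12.69, -21.5, -30.31, -39.12]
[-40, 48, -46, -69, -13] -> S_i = Random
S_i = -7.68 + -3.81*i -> [-7.68, -11.49, -15.3, -19.11, -22.92]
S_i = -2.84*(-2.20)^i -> [-2.84, 6.25, -13.75, 30.24, -66.53]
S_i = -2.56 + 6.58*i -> [-2.56, 4.02, 10.6, 17.18, 23.76]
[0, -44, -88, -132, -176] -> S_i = 0 + -44*i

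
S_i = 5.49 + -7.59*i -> [5.49, -2.1, -9.69, -17.28, -24.87]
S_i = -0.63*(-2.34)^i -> [-0.63, 1.47, -3.45, 8.07, -18.89]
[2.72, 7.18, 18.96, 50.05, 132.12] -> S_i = 2.72*2.64^i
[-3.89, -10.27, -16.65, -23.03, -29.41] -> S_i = -3.89 + -6.38*i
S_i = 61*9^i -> [61, 549, 4941, 44469, 400221]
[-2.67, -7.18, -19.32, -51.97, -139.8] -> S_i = -2.67*2.69^i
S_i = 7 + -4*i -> [7, 3, -1, -5, -9]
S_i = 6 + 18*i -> [6, 24, 42, 60, 78]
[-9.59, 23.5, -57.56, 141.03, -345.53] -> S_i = -9.59*(-2.45)^i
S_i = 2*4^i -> [2, 8, 32, 128, 512]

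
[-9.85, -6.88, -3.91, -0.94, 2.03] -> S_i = -9.85 + 2.97*i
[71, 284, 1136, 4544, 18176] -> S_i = 71*4^i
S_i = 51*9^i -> [51, 459, 4131, 37179, 334611]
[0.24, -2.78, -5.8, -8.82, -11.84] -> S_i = 0.24 + -3.02*i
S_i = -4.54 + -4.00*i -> [-4.54, -8.54, -12.54, -16.54, -20.54]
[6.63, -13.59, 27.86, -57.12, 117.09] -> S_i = 6.63*(-2.05)^i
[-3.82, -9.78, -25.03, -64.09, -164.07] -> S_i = -3.82*2.56^i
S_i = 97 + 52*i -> [97, 149, 201, 253, 305]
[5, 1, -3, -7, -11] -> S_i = 5 + -4*i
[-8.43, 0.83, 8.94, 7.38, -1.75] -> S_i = Random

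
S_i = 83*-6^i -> [83, -498, 2988, -17928, 107568]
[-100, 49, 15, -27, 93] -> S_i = Random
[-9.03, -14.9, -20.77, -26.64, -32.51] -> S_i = -9.03 + -5.87*i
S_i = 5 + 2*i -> [5, 7, 9, 11, 13]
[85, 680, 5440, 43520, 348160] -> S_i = 85*8^i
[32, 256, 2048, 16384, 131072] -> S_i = 32*8^i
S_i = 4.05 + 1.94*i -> [4.05, 5.99, 7.93, 9.87, 11.81]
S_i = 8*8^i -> [8, 64, 512, 4096, 32768]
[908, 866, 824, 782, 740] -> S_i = 908 + -42*i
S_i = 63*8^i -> [63, 504, 4032, 32256, 258048]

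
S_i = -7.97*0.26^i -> [-7.97, -2.07, -0.54, -0.14, -0.04]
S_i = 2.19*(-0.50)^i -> [2.19, -1.1, 0.55, -0.27, 0.14]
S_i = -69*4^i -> [-69, -276, -1104, -4416, -17664]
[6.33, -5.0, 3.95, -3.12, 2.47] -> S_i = 6.33*(-0.79)^i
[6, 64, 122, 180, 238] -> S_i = 6 + 58*i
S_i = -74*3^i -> [-74, -222, -666, -1998, -5994]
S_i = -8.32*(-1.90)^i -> [-8.32, 15.81, -30.04, 57.07, -108.43]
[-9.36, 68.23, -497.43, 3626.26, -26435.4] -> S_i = -9.36*(-7.29)^i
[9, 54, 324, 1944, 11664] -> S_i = 9*6^i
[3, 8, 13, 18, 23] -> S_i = 3 + 5*i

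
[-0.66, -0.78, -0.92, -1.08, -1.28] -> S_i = -0.66*1.18^i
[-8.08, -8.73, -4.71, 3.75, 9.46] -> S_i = Random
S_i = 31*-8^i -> [31, -248, 1984, -15872, 126976]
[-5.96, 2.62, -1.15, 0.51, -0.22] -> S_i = -5.96*(-0.44)^i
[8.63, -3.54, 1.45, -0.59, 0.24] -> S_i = 8.63*(-0.41)^i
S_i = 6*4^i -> [6, 24, 96, 384, 1536]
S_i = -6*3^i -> [-6, -18, -54, -162, -486]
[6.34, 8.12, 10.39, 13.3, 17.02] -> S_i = 6.34*1.28^i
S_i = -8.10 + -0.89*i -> [-8.1, -8.99, -9.88, -10.77, -11.66]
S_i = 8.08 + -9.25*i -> [8.08, -1.17, -10.42, -19.67, -28.92]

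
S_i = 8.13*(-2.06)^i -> [8.13, -16.75, 34.5, -71.07, 146.41]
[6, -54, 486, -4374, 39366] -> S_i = 6*-9^i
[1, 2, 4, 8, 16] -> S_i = 1*2^i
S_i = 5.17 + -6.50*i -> [5.17, -1.33, -7.83, -14.33, -20.83]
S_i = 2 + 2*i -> [2, 4, 6, 8, 10]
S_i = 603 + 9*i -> [603, 612, 621, 630, 639]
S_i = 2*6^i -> [2, 12, 72, 432, 2592]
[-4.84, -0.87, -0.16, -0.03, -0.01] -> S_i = -4.84*0.18^i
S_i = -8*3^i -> [-8, -24, -72, -216, -648]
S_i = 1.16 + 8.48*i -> [1.16, 9.64, 18.12, 26.6, 35.08]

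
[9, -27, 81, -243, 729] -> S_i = 9*-3^i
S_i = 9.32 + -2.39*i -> [9.32, 6.93, 4.54, 2.15, -0.24]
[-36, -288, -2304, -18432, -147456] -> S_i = -36*8^i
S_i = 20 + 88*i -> [20, 108, 196, 284, 372]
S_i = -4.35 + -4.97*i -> [-4.35, -9.32, -14.29, -19.26, -24.23]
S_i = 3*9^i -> [3, 27, 243, 2187, 19683]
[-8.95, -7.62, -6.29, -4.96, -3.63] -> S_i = -8.95 + 1.33*i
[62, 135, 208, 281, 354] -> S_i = 62 + 73*i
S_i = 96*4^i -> [96, 384, 1536, 6144, 24576]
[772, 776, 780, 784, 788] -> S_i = 772 + 4*i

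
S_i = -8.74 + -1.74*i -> [-8.74, -10.48, -12.22, -13.96, -15.7]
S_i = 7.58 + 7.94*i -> [7.58, 15.52, 23.46, 31.4, 39.34]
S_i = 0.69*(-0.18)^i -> [0.69, -0.12, 0.02, -0.0, 0.0]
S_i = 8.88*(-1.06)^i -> [8.88, -9.41, 9.98, -10.58, 11.21]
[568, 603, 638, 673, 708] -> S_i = 568 + 35*i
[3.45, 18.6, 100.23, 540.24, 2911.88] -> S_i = 3.45*5.39^i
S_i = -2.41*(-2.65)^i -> [-2.41, 6.39, -16.92, 44.85, -118.85]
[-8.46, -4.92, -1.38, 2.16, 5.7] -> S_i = -8.46 + 3.54*i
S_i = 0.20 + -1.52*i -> [0.2, -1.32, -2.84, -4.36, -5.88]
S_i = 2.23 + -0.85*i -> [2.23, 1.38, 0.53, -0.32, -1.17]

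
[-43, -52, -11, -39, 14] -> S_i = Random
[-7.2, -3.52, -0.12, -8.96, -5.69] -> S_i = Random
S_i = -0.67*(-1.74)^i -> [-0.67, 1.17, -2.03, 3.53, -6.14]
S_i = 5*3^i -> [5, 15, 45, 135, 405]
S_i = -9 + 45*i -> [-9, 36, 81, 126, 171]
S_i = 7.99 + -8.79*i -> [7.99, -0.8, -9.59, -18.38, -27.17]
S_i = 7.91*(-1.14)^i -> [7.91, -9.02, 10.28, -11.72, 13.36]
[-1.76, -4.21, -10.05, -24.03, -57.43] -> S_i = -1.76*2.39^i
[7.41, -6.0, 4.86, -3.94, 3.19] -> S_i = 7.41*(-0.81)^i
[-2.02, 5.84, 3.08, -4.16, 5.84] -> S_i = Random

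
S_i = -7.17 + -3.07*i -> [-7.17, -10.24, -13.31, -16.38, -19.45]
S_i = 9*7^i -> [9, 63, 441, 3087, 21609]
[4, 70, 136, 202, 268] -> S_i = 4 + 66*i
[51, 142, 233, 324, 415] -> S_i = 51 + 91*i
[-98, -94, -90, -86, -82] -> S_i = -98 + 4*i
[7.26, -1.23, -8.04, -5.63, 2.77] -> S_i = Random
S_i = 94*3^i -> [94, 282, 846, 2538, 7614]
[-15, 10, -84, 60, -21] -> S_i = Random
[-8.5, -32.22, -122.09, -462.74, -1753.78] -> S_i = -8.50*3.79^i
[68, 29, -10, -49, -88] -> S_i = 68 + -39*i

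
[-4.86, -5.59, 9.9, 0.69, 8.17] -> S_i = Random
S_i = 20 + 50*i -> [20, 70, 120, 170, 220]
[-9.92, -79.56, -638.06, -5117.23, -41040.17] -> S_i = -9.92*8.02^i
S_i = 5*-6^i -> [5, -30, 180, -1080, 6480]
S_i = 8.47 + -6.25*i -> [8.47, 2.22, -4.03, -10.28, -16.53]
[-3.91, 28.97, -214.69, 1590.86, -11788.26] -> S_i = -3.91*(-7.41)^i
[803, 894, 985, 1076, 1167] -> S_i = 803 + 91*i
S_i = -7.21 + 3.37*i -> [-7.21, -3.84, -0.47, 2.9, 6.27]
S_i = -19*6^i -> [-19, -114, -684, -4104, -24624]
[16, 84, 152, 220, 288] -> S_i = 16 + 68*i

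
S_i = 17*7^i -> [17, 119, 833, 5831, 40817]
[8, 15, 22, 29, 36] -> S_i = 8 + 7*i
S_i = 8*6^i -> [8, 48, 288, 1728, 10368]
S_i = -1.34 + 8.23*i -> [-1.34, 6.89, 15.12, 23.35, 31.58]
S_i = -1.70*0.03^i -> [-1.7, -0.05, -0.0, -0.0, -0.0]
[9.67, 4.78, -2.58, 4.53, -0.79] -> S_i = Random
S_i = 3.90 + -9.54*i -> [3.9, -5.64, -15.18, -24.72, -34.26]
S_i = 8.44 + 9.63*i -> [8.44, 18.07, 27.7, 37.33, 46.96]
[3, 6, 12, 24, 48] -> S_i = 3*2^i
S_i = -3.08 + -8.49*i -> [-3.08, -11.57, -20.06, -28.55, -37.04]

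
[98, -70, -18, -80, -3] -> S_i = Random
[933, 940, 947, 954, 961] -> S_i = 933 + 7*i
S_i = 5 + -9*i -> [5, -4, -13, -22, -31]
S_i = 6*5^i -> [6, 30, 150, 750, 3750]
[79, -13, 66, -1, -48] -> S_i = Random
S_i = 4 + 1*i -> [4, 5, 6, 7, 8]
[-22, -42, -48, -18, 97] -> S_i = Random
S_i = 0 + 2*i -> [0, 2, 4, 6, 8]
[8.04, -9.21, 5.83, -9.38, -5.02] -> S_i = Random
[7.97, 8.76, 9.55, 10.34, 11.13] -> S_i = 7.97 + 0.79*i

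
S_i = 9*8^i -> [9, 72, 576, 4608, 36864]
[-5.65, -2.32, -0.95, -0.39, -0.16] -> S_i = -5.65*0.41^i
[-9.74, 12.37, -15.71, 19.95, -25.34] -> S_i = -9.74*(-1.27)^i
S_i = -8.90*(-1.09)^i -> [-8.9, 9.7, -10.57, 11.53, -12.56]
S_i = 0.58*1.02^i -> [0.58, 0.59, 0.6, 0.62, 0.63]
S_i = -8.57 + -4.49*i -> [-8.57, -13.06, -17.55, -22.04, -26.53]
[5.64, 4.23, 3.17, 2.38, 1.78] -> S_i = 5.64*0.75^i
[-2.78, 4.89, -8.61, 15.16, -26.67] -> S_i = -2.78*(-1.76)^i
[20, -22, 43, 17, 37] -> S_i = Random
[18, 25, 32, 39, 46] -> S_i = 18 + 7*i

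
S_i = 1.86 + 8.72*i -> [1.86, 10.58, 19.3, 28.02, 36.74]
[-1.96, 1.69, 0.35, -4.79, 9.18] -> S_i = Random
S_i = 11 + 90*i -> [11, 101, 191, 281, 371]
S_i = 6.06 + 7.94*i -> [6.06, 14.0, 21.94, 29.88, 37.82]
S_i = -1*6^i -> [-1, -6, -36, -216, -1296]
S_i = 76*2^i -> [76, 152, 304, 608, 1216]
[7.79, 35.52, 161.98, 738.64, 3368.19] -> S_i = 7.79*4.56^i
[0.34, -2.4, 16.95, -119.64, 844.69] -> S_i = 0.34*(-7.06)^i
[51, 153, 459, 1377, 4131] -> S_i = 51*3^i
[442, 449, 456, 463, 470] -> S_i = 442 + 7*i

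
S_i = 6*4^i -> [6, 24, 96, 384, 1536]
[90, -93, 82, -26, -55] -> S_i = Random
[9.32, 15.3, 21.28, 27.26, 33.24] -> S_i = 9.32 + 5.98*i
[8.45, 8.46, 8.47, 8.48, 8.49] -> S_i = 8.45 + 0.01*i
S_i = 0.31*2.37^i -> [0.31, 0.73, 1.74, 4.13, 9.78]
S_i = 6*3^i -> [6, 18, 54, 162, 486]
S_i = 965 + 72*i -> [965, 1037, 1109, 1181, 1253]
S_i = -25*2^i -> [-25, -50, -100, -200, -400]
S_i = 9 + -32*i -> [9, -23, -55, -87, -119]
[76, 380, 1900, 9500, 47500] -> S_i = 76*5^i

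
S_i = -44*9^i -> [-44, -396, -3564, -32076, -288684]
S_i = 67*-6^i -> [67, -402, 2412, -14472, 86832]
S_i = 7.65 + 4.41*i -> [7.65, 12.06, 16.47, 20.88, 25.29]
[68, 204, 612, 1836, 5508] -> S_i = 68*3^i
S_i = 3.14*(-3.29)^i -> [3.14, -10.33, 33.99, -111.82, 367.89]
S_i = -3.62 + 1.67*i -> [-3.62, -1.95, -0.28, 1.39, 3.06]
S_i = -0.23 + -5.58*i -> [-0.23, -5.81, -11.39, -16.97, -22.55]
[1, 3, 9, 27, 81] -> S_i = 1*3^i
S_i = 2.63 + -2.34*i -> [2.63, 0.29, -2.05, -4.39, -6.73]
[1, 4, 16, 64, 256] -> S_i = 1*4^i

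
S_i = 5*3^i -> [5, 15, 45, 135, 405]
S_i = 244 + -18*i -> [244, 226, 208, 190, 172]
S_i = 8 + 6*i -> [8, 14, 20, 26, 32]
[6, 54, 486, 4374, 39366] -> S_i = 6*9^i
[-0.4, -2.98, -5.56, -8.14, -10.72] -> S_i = -0.40 + -2.58*i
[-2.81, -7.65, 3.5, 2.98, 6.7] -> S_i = Random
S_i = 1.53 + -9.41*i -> [1.53, -7.88, -17.29, -26.7, -36.11]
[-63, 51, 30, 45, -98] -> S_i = Random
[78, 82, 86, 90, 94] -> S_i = 78 + 4*i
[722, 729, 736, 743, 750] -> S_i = 722 + 7*i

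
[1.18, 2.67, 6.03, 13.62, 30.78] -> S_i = 1.18*2.26^i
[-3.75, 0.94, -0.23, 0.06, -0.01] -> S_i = -3.75*(-0.25)^i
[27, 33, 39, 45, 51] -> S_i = 27 + 6*i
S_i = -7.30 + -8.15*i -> [-7.3, -15.45, -23.6, -31.75, -39.9]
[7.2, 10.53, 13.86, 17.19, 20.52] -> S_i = 7.20 + 3.33*i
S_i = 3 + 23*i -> [3, 26, 49, 72, 95]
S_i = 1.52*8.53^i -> [1.52, 12.97, 110.6, 943.39, 8047.11]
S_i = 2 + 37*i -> [2, 39, 76, 113, 150]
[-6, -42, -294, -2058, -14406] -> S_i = -6*7^i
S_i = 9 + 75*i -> [9, 84, 159, 234, 309]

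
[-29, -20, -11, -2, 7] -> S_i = -29 + 9*i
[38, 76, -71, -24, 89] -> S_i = Random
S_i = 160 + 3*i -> [160, 163, 166, 169, 172]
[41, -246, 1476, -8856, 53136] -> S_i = 41*-6^i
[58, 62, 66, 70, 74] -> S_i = 58 + 4*i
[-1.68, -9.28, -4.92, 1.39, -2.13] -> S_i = Random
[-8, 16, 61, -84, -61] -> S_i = Random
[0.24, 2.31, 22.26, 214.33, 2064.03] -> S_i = 0.24*9.63^i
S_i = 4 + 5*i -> [4, 9, 14, 19, 24]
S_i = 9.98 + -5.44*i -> [9.98, 4.54, -0.9, -6.34, -11.78]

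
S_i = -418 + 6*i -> [-418, -412, -406, -400, -394]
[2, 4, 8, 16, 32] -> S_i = 2*2^i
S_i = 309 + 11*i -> [309, 320, 331, 342, 353]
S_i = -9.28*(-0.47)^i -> [-9.28, 4.36, -2.05, 0.96, -0.45]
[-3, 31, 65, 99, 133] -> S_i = -3 + 34*i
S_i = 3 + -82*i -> [3, -79, -161, -243, -325]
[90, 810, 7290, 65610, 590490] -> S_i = 90*9^i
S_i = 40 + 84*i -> [40, 124, 208, 292, 376]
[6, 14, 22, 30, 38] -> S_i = 6 + 8*i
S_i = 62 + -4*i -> [62, 58, 54, 50, 46]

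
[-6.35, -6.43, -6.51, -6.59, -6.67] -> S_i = -6.35 + -0.08*i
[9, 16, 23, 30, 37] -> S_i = 9 + 7*i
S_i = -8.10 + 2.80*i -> [-8.1, -5.3, -2.5, 0.3, 3.1]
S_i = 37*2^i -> [37, 74, 148, 296, 592]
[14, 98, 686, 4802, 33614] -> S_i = 14*7^i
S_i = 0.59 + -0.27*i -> [0.59, 0.32, 0.05, -0.22, -0.49]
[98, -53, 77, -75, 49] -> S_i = Random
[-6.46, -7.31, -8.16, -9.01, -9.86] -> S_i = -6.46 + -0.85*i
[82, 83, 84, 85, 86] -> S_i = 82 + 1*i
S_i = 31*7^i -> [31, 217, 1519, 10633, 74431]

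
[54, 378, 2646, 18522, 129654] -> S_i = 54*7^i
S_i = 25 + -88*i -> [25, -63, -151, -239, -327]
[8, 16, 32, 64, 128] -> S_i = 8*2^i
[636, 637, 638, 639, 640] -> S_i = 636 + 1*i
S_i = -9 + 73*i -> [-9, 64, 137, 210, 283]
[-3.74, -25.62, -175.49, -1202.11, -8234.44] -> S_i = -3.74*6.85^i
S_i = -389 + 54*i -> [-389, -335, -281, -227, -173]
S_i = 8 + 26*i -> [8, 34, 60, 86, 112]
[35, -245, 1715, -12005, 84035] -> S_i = 35*-7^i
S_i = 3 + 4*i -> [3, 7, 11, 15, 19]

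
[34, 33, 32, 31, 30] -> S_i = 34 + -1*i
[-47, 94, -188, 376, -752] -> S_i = -47*-2^i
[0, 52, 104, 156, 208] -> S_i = 0 + 52*i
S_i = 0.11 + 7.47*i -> [0.11, 7.58, 15.05, 22.52, 29.99]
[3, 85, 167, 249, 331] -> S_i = 3 + 82*i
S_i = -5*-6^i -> [-5, 30, -180, 1080, -6480]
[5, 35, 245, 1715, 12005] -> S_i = 5*7^i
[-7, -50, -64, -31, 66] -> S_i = Random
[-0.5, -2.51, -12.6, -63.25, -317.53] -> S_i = -0.50*5.02^i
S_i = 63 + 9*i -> [63, 72, 81, 90, 99]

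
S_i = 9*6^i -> [9, 54, 324, 1944, 11664]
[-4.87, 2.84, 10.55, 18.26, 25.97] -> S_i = -4.87 + 7.71*i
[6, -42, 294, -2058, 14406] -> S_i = 6*-7^i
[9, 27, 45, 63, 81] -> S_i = 9 + 18*i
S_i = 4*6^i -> [4, 24, 144, 864, 5184]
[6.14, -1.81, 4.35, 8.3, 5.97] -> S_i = Random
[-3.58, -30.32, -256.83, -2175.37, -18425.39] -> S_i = -3.58*8.47^i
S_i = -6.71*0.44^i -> [-6.71, -2.95, -1.3, -0.57, -0.25]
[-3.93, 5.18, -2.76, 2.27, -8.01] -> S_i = Random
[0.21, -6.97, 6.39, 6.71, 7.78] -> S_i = Random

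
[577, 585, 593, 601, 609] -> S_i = 577 + 8*i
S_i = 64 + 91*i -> [64, 155, 246, 337, 428]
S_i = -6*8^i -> [-6, -48, -384, -3072, -24576]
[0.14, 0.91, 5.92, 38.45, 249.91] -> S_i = 0.14*6.50^i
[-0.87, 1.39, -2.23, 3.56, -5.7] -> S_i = -0.87*(-1.60)^i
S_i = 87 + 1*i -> [87, 88, 89, 90, 91]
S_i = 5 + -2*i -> [5, 3, 1, -1, -3]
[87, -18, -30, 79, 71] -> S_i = Random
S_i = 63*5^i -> [63, 315, 1575, 7875, 39375]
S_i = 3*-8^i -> [3, -24, 192, -1536, 12288]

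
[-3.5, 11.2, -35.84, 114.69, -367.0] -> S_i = -3.50*(-3.20)^i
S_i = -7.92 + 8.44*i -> [-7.92, 0.52, 8.96, 17.4, 25.84]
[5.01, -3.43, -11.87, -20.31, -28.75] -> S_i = 5.01 + -8.44*i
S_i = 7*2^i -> [7, 14, 28, 56, 112]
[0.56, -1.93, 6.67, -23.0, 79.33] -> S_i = 0.56*(-3.45)^i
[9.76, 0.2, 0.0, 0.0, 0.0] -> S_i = 9.76*0.02^i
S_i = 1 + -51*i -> [1, -50, -101, -152, -203]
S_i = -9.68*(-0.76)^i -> [-9.68, 7.36, -5.59, 4.25, -3.23]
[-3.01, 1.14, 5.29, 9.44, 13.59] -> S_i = -3.01 + 4.15*i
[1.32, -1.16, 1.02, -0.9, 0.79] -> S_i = 1.32*(-0.88)^i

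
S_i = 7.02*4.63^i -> [7.02, 32.5, 150.49, 696.75, 3225.98]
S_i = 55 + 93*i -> [55, 148, 241, 334, 427]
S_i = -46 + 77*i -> [-46, 31, 108, 185, 262]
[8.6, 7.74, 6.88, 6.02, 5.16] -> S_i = 8.60 + -0.86*i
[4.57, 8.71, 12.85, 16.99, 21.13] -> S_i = 4.57 + 4.14*i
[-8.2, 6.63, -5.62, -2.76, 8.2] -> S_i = Random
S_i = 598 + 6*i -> [598, 604, 610, 616, 622]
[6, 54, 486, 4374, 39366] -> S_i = 6*9^i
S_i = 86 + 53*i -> [86, 139, 192, 245, 298]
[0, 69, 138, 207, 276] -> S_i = 0 + 69*i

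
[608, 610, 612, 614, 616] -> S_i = 608 + 2*i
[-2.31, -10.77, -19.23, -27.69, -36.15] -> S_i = -2.31 + -8.46*i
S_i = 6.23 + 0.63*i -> [6.23, 6.86, 7.49, 8.12, 8.75]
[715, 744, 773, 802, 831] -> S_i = 715 + 29*i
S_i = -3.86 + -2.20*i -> [-3.86, -6.06, -8.26, -10.46, -12.66]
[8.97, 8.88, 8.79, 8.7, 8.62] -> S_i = 8.97*0.99^i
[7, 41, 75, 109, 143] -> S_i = 7 + 34*i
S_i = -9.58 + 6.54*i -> [-9.58, -3.04, 3.5, 10.04, 16.58]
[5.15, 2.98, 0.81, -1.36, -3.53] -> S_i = 5.15 + -2.17*i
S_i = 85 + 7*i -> [85, 92, 99, 106, 113]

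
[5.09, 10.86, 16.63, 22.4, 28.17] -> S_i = 5.09 + 5.77*i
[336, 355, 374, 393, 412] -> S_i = 336 + 19*i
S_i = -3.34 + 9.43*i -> [-3.34, 6.09, 15.52, 24.95, 34.38]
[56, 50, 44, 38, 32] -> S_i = 56 + -6*i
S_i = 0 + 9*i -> [0, 9, 18, 27, 36]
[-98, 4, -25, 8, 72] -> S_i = Random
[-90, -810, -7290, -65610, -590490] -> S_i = -90*9^i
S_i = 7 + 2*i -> [7, 9, 11, 13, 15]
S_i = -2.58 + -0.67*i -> [-2.58, -3.25, -3.92, -4.59, -5.26]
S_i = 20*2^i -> [20, 40, 80, 160, 320]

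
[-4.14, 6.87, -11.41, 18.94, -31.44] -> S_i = -4.14*(-1.66)^i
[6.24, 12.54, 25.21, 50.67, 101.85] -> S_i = 6.24*2.01^i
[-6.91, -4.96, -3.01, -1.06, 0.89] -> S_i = -6.91 + 1.95*i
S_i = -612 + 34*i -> [-612, -578, -544, -510, -476]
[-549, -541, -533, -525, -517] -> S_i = -549 + 8*i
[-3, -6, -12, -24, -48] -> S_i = -3*2^i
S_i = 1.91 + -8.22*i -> [1.91, -6.31, -14.53, -22.75, -30.97]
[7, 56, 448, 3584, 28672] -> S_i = 7*8^i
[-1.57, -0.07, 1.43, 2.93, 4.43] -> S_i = -1.57 + 1.50*i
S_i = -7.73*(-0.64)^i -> [-7.73, 4.95, -3.17, 2.03, -1.3]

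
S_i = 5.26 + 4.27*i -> [5.26, 9.53, 13.8, 18.07, 22.34]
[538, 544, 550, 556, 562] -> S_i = 538 + 6*i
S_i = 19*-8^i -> [19, -152, 1216, -9728, 77824]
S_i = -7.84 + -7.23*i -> [-7.84, -15.07, -22.3, -29.53, -36.76]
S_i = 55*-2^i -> [55, -110, 220, -440, 880]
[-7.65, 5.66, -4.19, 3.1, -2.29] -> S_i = -7.65*(-0.74)^i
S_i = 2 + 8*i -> [2, 10, 18, 26, 34]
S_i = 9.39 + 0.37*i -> [9.39, 9.76, 10.13, 10.5, 10.87]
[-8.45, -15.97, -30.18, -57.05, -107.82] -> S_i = -8.45*1.89^i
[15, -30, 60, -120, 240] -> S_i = 15*-2^i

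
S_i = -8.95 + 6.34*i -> [-8.95, -2.61, 3.73, 10.07, 16.41]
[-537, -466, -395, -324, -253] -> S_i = -537 + 71*i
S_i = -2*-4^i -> [-2, 8, -32, 128, -512]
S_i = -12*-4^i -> [-12, 48, -192, 768, -3072]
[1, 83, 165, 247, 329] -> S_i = 1 + 82*i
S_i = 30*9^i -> [30, 270, 2430, 21870, 196830]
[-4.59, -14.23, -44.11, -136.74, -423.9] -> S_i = -4.59*3.10^i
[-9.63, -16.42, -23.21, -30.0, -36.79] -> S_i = -9.63 + -6.79*i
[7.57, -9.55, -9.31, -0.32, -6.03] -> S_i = Random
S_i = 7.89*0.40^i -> [7.89, 3.16, 1.26, 0.5, 0.2]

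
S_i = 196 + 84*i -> [196, 280, 364, 448, 532]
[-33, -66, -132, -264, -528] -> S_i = -33*2^i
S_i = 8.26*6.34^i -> [8.26, 52.37, 332.02, 2104.98, 13345.57]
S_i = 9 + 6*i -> [9, 15, 21, 27, 33]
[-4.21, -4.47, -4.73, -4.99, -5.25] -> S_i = -4.21 + -0.26*i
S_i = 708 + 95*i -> [708, 803, 898, 993, 1088]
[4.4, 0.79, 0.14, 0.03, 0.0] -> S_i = 4.40*0.18^i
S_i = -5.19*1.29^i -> [-5.19, -6.7, -8.64, -11.14, -14.37]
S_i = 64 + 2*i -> [64, 66, 68, 70, 72]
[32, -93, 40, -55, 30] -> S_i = Random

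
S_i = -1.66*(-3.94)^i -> [-1.66, 6.54, -25.77, 101.53, -400.03]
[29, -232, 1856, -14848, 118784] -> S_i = 29*-8^i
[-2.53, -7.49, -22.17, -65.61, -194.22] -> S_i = -2.53*2.96^i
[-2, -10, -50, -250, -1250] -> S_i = -2*5^i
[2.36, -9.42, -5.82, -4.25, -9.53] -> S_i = Random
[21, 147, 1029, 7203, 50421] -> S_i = 21*7^i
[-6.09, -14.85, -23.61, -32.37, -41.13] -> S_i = -6.09 + -8.76*i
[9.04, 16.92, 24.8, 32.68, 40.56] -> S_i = 9.04 + 7.88*i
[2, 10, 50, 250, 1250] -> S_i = 2*5^i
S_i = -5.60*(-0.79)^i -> [-5.6, 4.42, -3.49, 2.76, -2.18]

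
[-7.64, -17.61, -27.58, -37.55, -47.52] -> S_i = -7.64 + -9.97*i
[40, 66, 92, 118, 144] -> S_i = 40 + 26*i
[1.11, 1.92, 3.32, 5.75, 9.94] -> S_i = 1.11*1.73^i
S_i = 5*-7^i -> [5, -35, 245, -1715, 12005]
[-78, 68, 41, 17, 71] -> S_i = Random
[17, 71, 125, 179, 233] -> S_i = 17 + 54*i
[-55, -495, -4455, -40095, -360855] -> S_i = -55*9^i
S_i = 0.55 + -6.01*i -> [0.55, -5.46, -11.47, -17.48, -23.49]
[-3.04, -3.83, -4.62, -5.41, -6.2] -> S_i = -3.04 + -0.79*i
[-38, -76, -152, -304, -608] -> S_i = -38*2^i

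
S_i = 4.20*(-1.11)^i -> [4.2, -4.66, 5.17, -5.74, 6.38]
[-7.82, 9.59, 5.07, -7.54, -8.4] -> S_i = Random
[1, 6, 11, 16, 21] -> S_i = 1 + 5*i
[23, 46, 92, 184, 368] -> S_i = 23*2^i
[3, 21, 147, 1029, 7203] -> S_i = 3*7^i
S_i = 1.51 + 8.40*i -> [1.51, 9.91, 18.31, 26.71, 35.11]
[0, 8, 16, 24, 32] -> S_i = 0 + 8*i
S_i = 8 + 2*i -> [8, 10, 12, 14, 16]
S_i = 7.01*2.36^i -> [7.01, 16.54, 39.04, 92.14, 217.45]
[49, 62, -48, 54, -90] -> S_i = Random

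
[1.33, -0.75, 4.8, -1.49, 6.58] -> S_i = Random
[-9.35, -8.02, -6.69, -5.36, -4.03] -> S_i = -9.35 + 1.33*i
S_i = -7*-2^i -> [-7, 14, -28, 56, -112]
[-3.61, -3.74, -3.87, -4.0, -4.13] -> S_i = -3.61 + -0.13*i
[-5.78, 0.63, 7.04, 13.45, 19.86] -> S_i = -5.78 + 6.41*i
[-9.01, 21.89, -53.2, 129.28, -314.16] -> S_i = -9.01*(-2.43)^i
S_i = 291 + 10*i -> [291, 301, 311, 321, 331]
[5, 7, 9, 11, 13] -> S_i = 5 + 2*i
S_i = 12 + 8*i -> [12, 20, 28, 36, 44]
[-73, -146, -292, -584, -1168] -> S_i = -73*2^i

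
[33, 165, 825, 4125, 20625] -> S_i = 33*5^i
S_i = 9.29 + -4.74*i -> [9.29, 4.55, -0.19, -4.93, -9.67]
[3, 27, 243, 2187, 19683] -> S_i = 3*9^i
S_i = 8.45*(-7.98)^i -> [8.45, -67.43, 538.1, -4294.03, 34266.38]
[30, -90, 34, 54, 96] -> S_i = Random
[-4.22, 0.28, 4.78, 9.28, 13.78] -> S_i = -4.22 + 4.50*i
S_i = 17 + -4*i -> [17, 13, 9, 5, 1]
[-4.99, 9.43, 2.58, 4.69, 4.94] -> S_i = Random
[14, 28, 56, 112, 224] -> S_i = 14*2^i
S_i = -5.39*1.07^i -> [-5.39, -5.77, -6.17, -6.6, -7.07]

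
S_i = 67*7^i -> [67, 469, 3283, 22981, 160867]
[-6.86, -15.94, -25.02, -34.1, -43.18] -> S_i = -6.86 + -9.08*i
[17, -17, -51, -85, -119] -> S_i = 17 + -34*i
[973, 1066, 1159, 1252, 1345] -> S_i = 973 + 93*i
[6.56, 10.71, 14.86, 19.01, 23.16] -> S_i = 6.56 + 4.15*i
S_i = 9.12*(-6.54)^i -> [9.12, -59.64, 390.08, -2551.1, 16684.22]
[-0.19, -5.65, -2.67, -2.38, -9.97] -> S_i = Random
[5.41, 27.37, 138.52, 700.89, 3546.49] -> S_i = 5.41*5.06^i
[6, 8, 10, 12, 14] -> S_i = 6 + 2*i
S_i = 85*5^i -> [85, 425, 2125, 10625, 53125]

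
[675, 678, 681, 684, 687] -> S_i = 675 + 3*i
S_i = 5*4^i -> [5, 20, 80, 320, 1280]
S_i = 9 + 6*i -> [9, 15, 21, 27, 33]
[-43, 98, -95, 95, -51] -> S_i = Random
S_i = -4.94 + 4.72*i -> [-4.94, -0.22, 4.5, 9.22, 13.94]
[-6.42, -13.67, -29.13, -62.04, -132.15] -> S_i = -6.42*2.13^i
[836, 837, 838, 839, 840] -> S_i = 836 + 1*i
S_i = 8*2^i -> [8, 16, 32, 64, 128]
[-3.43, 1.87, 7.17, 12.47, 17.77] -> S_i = -3.43 + 5.30*i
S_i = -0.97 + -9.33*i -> [-0.97, -10.3, -19.63, -28.96, -38.29]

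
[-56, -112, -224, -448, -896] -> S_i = -56*2^i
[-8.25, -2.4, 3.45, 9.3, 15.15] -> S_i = -8.25 + 5.85*i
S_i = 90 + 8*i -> [90, 98, 106, 114, 122]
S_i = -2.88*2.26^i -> [-2.88, -6.51, -14.71, -33.24, -75.13]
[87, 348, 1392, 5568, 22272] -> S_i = 87*4^i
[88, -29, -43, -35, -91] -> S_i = Random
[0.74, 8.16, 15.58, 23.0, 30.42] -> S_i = 0.74 + 7.42*i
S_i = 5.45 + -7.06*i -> [5.45, -1.61, -8.67, -15.73, -22.79]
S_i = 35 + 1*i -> [35, 36, 37, 38, 39]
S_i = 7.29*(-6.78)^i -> [7.29, -49.43, 335.11, -2272.04, 15404.45]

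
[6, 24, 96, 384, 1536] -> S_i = 6*4^i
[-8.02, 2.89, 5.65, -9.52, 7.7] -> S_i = Random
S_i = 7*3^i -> [7, 21, 63, 189, 567]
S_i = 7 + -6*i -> [7, 1, -5, -11, -17]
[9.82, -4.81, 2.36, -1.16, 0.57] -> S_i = 9.82*(-0.49)^i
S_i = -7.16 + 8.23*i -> [-7.16, 1.07, 9.3, 17.53, 25.76]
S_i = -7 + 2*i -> [-7, -5, -3, -1, 1]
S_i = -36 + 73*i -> [-36, 37, 110, 183, 256]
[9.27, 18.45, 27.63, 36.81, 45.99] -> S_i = 9.27 + 9.18*i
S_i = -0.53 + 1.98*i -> [-0.53, 1.45, 3.43, 5.41, 7.39]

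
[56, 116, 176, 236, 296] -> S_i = 56 + 60*i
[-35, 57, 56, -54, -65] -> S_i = Random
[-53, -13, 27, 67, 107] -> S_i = -53 + 40*i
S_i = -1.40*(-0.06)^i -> [-1.4, 0.08, -0.01, 0.0, -0.0]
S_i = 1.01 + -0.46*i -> [1.01, 0.55, 0.09, -0.37, -0.83]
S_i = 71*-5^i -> [71, -355, 1775, -8875, 44375]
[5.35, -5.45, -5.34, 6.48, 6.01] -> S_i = Random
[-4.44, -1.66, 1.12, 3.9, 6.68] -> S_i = -4.44 + 2.78*i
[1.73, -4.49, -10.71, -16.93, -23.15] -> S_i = 1.73 + -6.22*i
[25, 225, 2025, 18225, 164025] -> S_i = 25*9^i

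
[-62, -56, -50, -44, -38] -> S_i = -62 + 6*i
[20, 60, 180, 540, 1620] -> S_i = 20*3^i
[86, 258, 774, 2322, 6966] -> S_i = 86*3^i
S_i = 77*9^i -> [77, 693, 6237, 56133, 505197]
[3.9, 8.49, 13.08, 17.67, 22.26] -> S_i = 3.90 + 4.59*i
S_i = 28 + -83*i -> [28, -55, -138, -221, -304]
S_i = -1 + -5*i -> [-1, -6, -11, -16, -21]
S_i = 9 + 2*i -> [9, 11, 13, 15, 17]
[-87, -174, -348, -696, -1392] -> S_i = -87*2^i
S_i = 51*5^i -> [51, 255, 1275, 6375, 31875]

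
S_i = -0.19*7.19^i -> [-0.19, -1.37, -9.82, -70.62, -507.77]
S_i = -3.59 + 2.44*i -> [-3.59, -1.15, 1.29, 3.73, 6.17]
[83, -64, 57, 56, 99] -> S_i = Random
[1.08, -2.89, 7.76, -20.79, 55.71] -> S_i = 1.08*(-2.68)^i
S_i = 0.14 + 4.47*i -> [0.14, 4.61, 9.08, 13.55, 18.02]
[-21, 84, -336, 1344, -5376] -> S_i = -21*-4^i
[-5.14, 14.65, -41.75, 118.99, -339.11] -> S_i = -5.14*(-2.85)^i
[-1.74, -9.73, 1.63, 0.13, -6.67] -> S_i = Random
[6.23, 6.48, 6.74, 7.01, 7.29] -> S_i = 6.23*1.04^i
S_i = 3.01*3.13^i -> [3.01, 9.42, 29.49, 92.3, 288.9]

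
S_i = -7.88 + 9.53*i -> [-7.88, 1.65, 11.18, 20.71, 30.24]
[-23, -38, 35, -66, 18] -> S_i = Random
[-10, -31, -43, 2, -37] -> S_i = Random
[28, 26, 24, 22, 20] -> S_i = 28 + -2*i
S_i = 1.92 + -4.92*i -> [1.92, -3.0, -7.92, -12.84, -17.76]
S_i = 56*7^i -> [56, 392, 2744, 19208, 134456]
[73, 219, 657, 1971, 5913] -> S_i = 73*3^i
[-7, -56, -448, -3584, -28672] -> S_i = -7*8^i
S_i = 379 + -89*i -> [379, 290, 201, 112, 23]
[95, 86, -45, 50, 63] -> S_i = Random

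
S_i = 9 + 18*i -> [9, 27, 45, 63, 81]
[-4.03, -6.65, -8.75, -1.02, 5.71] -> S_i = Random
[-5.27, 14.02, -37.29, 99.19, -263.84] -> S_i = -5.27*(-2.66)^i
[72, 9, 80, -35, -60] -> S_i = Random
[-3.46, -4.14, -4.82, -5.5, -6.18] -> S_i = -3.46 + -0.68*i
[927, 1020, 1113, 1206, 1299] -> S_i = 927 + 93*i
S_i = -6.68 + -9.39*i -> [-6.68, -16.07, -25.46, -34.85, -44.24]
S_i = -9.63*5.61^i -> [-9.63, -54.02, -303.08, -1700.26, -9538.45]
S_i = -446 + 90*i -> [-446, -356, -266, -176, -86]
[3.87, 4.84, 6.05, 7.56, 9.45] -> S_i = 3.87*1.25^i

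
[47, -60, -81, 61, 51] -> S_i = Random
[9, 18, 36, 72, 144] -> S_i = 9*2^i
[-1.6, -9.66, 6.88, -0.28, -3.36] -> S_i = Random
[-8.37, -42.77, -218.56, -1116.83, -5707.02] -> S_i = -8.37*5.11^i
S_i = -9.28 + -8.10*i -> [-9.28, -17.38, -25.48, -33.58, -41.68]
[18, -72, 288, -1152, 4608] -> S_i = 18*-4^i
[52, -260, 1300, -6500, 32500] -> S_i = 52*-5^i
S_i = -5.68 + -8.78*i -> [-5.68, -14.46, -23.24, -32.02, -40.8]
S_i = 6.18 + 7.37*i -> [6.18, 13.55, 20.92, 28.29, 35.66]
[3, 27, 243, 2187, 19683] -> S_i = 3*9^i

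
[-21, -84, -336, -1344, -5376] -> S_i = -21*4^i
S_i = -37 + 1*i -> [-37, -36, -35, -34, -33]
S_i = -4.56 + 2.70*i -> [-4.56, -1.86, 0.84, 3.54, 6.24]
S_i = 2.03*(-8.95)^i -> [2.03, -18.17, 162.61, -1455.34, 13025.31]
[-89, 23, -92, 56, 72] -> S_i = Random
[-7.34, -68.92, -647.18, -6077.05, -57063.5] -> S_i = -7.34*9.39^i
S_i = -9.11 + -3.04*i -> [-9.11, -12.15, -15.19, -18.23, -21.27]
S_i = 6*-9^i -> [6, -54, 486, -4374, 39366]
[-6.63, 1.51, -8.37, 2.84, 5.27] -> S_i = Random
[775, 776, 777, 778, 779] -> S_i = 775 + 1*i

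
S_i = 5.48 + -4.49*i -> [5.48, 0.99, -3.5, -7.99, -12.48]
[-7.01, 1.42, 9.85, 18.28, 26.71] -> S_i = -7.01 + 8.43*i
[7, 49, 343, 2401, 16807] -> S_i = 7*7^i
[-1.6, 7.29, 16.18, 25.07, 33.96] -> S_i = -1.60 + 8.89*i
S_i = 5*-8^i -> [5, -40, 320, -2560, 20480]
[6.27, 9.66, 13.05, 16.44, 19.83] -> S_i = 6.27 + 3.39*i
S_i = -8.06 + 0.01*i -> [-8.06, -8.05, -8.04, -8.03, -8.02]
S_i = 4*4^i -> [4, 16, 64, 256, 1024]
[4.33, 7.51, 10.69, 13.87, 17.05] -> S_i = 4.33 + 3.18*i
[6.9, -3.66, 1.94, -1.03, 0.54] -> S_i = 6.90*(-0.53)^i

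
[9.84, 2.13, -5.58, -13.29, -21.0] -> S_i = 9.84 + -7.71*i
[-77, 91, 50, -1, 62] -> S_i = Random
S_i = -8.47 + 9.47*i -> [-8.47, 1.0, 10.47, 19.94, 29.41]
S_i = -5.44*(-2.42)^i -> [-5.44, 13.16, -31.86, 77.1, -186.58]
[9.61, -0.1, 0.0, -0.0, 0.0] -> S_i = 9.61*(-0.01)^i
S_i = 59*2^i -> [59, 118, 236, 472, 944]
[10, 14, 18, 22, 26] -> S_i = 10 + 4*i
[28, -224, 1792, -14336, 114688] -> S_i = 28*-8^i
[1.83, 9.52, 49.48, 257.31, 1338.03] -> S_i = 1.83*5.20^i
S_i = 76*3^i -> [76, 228, 684, 2052, 6156]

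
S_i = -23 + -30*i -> [-23, -53, -83, -113, -143]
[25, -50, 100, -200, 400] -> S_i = 25*-2^i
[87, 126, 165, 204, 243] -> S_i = 87 + 39*i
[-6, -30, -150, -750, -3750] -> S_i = -6*5^i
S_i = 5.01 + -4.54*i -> [5.01, 0.47, -4.07, -8.61, -13.15]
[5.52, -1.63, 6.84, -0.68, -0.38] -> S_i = Random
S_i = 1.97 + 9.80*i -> [1.97, 11.77, 21.57, 31.37, 41.17]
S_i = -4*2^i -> [-4, -8, -16, -32, -64]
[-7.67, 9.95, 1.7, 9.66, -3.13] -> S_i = Random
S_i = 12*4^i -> [12, 48, 192, 768, 3072]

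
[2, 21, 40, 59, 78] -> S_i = 2 + 19*i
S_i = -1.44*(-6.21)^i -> [-1.44, 8.94, -55.53, 344.86, -2141.55]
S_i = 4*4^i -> [4, 16, 64, 256, 1024]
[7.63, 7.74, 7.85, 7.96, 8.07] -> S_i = 7.63 + 0.11*i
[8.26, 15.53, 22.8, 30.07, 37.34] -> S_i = 8.26 + 7.27*i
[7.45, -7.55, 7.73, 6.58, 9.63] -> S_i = Random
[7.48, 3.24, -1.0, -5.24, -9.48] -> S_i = 7.48 + -4.24*i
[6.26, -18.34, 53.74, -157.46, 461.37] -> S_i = 6.26*(-2.93)^i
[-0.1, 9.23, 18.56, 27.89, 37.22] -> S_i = -0.10 + 9.33*i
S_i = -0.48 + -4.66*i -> [-0.48, -5.14, -9.8, -14.46, -19.12]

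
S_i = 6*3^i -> [6, 18, 54, 162, 486]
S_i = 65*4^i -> [65, 260, 1040, 4160, 16640]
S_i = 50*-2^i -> [50, -100, 200, -400, 800]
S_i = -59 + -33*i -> [-59, -92, -125, -158, -191]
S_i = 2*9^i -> [2, 18, 162, 1458, 13122]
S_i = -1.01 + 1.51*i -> [-1.01, 0.5, 2.01, 3.52, 5.03]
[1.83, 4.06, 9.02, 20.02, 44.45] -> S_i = 1.83*2.22^i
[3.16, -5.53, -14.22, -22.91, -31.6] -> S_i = 3.16 + -8.69*i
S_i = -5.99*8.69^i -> [-5.99, -52.05, -452.34, -3930.85, -34159.06]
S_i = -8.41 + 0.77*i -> [-8.41, -7.64, -6.87, -6.1, -5.33]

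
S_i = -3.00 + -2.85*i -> [-3.0, -5.85, -8.7, -11.55, -14.4]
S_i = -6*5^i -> [-6, -30, -150, -750, -3750]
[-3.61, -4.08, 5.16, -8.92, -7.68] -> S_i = Random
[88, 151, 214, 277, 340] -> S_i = 88 + 63*i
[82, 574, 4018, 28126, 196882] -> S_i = 82*7^i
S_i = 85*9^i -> [85, 765, 6885, 61965, 557685]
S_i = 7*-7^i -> [7, -49, 343, -2401, 16807]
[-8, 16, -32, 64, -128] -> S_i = -8*-2^i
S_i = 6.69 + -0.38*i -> [6.69, 6.31, 5.93, 5.55, 5.17]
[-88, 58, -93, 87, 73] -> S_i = Random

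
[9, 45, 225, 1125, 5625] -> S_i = 9*5^i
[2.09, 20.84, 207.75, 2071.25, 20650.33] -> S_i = 2.09*9.97^i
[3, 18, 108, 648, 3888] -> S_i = 3*6^i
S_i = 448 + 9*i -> [448, 457, 466, 475, 484]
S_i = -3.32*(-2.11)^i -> [-3.32, 7.01, -14.78, 31.19, -65.81]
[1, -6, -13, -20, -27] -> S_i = 1 + -7*i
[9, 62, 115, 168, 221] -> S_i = 9 + 53*i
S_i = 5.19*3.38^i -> [5.19, 17.54, 59.29, 200.41, 677.38]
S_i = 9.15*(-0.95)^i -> [9.15, -8.69, 8.26, -7.84, 7.45]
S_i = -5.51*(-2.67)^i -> [-5.51, 14.71, -39.28, 104.88, -280.02]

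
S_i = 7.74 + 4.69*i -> [7.74, 12.43, 17.12, 21.81, 26.5]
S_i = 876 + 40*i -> [876, 916, 956, 996, 1036]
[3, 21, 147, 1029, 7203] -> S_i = 3*7^i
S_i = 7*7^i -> [7, 49, 343, 2401, 16807]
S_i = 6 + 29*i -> [6, 35, 64, 93, 122]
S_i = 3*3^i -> [3, 9, 27, 81, 243]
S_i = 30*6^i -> [30, 180, 1080, 6480, 38880]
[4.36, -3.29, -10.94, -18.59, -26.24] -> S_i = 4.36 + -7.65*i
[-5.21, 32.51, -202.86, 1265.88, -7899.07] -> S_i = -5.21*(-6.24)^i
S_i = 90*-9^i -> [90, -810, 7290, -65610, 590490]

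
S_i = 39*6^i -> [39, 234, 1404, 8424, 50544]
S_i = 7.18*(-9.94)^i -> [7.18, -71.37, 709.41, -7051.53, 70092.25]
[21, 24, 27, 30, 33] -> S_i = 21 + 3*i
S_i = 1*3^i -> [1, 3, 9, 27, 81]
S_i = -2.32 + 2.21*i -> [-2.32, -0.11, 2.1, 4.31, 6.52]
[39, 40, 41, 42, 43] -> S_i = 39 + 1*i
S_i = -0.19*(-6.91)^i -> [-0.19, 1.31, -9.07, 62.69, -433.18]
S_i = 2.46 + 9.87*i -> [2.46, 12.33, 22.2, 32.07, 41.94]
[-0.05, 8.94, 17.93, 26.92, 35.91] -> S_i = -0.05 + 8.99*i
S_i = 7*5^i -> [7, 35, 175, 875, 4375]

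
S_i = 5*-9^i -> [5, -45, 405, -3645, 32805]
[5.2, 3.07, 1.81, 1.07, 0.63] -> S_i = 5.20*0.59^i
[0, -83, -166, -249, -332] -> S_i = 0 + -83*i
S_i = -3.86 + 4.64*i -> [-3.86, 0.78, 5.42, 10.06, 14.7]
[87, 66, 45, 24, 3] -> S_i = 87 + -21*i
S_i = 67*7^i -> [67, 469, 3283, 22981, 160867]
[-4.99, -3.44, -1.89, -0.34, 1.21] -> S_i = -4.99 + 1.55*i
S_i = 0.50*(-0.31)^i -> [0.5, -0.16, 0.05, -0.01, 0.0]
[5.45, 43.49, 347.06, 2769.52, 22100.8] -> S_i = 5.45*7.98^i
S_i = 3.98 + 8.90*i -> [3.98, 12.88, 21.78, 30.68, 39.58]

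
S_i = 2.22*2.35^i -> [2.22, 5.22, 12.26, 28.81, 67.71]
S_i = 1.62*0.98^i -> [1.62, 1.59, 1.56, 1.52, 1.49]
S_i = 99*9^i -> [99, 891, 8019, 72171, 649539]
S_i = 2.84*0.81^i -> [2.84, 2.3, 1.86, 1.51, 1.22]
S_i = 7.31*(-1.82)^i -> [7.31, -13.3, 24.21, -44.07, 80.21]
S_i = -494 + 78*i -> [-494, -416, -338, -260, -182]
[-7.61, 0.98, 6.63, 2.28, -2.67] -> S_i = Random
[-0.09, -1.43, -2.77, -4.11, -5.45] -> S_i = -0.09 + -1.34*i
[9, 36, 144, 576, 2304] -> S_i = 9*4^i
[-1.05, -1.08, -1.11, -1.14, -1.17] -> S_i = -1.05 + -0.03*i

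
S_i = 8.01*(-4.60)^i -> [8.01, -36.85, 169.49, -779.66, 3586.44]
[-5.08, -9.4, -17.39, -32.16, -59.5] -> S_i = -5.08*1.85^i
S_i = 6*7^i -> [6, 42, 294, 2058, 14406]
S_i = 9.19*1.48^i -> [9.19, 13.6, 20.13, 29.79, 44.09]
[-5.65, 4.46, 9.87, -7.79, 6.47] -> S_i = Random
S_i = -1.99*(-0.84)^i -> [-1.99, 1.67, -1.4, 1.18, -0.99]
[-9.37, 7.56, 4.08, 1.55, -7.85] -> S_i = Random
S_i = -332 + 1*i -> [-332, -331, -330, -329, -328]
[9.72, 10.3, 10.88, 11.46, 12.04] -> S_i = 9.72 + 0.58*i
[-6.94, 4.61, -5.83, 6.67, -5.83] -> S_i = Random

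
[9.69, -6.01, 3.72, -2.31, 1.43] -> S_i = 9.69*(-0.62)^i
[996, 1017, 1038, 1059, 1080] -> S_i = 996 + 21*i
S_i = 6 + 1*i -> [6, 7, 8, 9, 10]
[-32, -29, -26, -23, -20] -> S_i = -32 + 3*i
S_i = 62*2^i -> [62, 124, 248, 496, 992]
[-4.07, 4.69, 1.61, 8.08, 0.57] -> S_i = Random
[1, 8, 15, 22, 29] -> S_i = 1 + 7*i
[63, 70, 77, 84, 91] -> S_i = 63 + 7*i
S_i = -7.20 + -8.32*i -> [-7.2, -15.52, -23.84, -32.16, -40.48]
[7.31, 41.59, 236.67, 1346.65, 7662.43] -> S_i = 7.31*5.69^i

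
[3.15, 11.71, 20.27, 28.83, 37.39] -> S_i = 3.15 + 8.56*i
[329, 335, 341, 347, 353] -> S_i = 329 + 6*i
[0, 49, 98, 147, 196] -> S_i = 0 + 49*i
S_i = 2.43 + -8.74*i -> [2.43, -6.31, -15.05, -23.79, -32.53]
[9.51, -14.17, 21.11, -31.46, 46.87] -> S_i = 9.51*(-1.49)^i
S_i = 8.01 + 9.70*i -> [8.01, 17.71, 27.41, 37.11, 46.81]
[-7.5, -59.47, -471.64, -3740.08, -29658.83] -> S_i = -7.50*7.93^i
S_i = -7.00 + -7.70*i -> [-7.0, -14.7, -22.4, -30.1, -37.8]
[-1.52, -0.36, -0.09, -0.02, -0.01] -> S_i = -1.52*0.24^i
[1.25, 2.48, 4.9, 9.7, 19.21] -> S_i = 1.25*1.98^i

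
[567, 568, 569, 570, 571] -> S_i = 567 + 1*i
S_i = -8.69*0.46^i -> [-8.69, -4.0, -1.84, -0.85, -0.39]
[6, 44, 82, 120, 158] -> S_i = 6 + 38*i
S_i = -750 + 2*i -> [-750, -748, -746, -744, -742]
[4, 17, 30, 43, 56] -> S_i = 4 + 13*i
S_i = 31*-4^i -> [31, -124, 496, -1984, 7936]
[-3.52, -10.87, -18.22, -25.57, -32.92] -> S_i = -3.52 + -7.35*i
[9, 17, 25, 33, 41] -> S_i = 9 + 8*i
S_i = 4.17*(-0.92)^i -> [4.17, -3.84, 3.53, -3.25, 2.99]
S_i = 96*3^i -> [96, 288, 864, 2592, 7776]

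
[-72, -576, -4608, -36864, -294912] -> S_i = -72*8^i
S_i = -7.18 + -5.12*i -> [-7.18, -12.3, -17.42, -22.54, -27.66]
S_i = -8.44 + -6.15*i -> [-8.44, -14.59, -20.74, -26.89, -33.04]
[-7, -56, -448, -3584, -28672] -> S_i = -7*8^i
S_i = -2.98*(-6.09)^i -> [-2.98, 18.15, -110.52, 673.08, -4099.07]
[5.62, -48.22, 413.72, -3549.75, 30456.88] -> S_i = 5.62*(-8.58)^i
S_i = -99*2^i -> [-99, -198, -396, -792, -1584]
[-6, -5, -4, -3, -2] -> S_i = -6 + 1*i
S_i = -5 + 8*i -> [-5, 3, 11, 19, 27]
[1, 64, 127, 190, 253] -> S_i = 1 + 63*i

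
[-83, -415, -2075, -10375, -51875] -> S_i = -83*5^i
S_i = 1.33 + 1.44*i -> [1.33, 2.77, 4.21, 5.65, 7.09]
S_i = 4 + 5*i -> [4, 9, 14, 19, 24]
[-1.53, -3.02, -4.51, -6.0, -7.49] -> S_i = -1.53 + -1.49*i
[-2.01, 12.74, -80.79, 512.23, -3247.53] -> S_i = -2.01*(-6.34)^i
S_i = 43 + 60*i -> [43, 103, 163, 223, 283]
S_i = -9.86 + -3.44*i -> [-9.86, -13.3, -16.74, -20.18, -23.62]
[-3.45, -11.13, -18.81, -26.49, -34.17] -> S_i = -3.45 + -7.68*i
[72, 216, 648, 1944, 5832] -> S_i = 72*3^i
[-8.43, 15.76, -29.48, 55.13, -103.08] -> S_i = -8.43*(-1.87)^i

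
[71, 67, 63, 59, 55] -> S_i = 71 + -4*i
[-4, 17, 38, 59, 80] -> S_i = -4 + 21*i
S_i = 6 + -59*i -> [6, -53, -112, -171, -230]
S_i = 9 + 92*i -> [9, 101, 193, 285, 377]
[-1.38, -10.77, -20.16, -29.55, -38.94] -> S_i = -1.38 + -9.39*i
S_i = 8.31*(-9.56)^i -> [8.31, -79.44, 759.48, -7260.64, 69411.69]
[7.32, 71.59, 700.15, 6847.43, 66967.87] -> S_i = 7.32*9.78^i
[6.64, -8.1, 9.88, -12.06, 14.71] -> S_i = 6.64*(-1.22)^i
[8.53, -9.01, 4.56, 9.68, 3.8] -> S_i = Random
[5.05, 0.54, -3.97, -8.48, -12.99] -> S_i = 5.05 + -4.51*i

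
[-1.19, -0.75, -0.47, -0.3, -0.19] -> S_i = -1.19*0.63^i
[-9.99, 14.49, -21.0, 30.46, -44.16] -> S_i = -9.99*(-1.45)^i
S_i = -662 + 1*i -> [-662, -661, -660, -659, -658]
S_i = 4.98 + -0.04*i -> [4.98, 4.94, 4.9, 4.86, 4.82]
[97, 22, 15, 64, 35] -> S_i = Random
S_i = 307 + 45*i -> [307, 352, 397, 442, 487]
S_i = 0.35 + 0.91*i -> [0.35, 1.26, 2.17, 3.08, 3.99]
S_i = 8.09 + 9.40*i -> [8.09, 17.49, 26.89, 36.29, 45.69]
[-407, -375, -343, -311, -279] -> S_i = -407 + 32*i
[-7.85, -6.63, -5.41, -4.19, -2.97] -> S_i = -7.85 + 1.22*i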